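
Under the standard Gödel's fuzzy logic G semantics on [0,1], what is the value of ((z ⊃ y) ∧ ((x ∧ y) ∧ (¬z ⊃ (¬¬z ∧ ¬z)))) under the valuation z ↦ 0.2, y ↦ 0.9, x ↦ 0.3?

(z ⊃ y): 0.2 ≤ 0.9, so result = 1
(x ∧ y) = min(0.3, 0.9) = 0.3
¬z: Gödel ¬ of 0.2 = 0 (operand ≠ 0)
¬z: Gödel ¬ of 0.2 = 0 (operand ≠ 0)
¬¬z: Gödel ¬ of 0 = 1 (operand is 0)
¬z: Gödel ¬ of 0.2 = 0 (operand ≠ 0)
(¬¬z ∧ ¬z) = min(1, 0) = 0
(¬z ⊃ (¬¬z ∧ ¬z)): 0 ≤ 0, so result = 1
((x ∧ y) ∧ (¬z ⊃ (¬¬z ∧ ¬z))) = min(0.3, 1) = 0.3
((z ⊃ y) ∧ ((x ∧ y) ∧ (¬z ⊃ (¬¬z ∧ ¬z)))) = min(1, 0.3) = 0.3

0.30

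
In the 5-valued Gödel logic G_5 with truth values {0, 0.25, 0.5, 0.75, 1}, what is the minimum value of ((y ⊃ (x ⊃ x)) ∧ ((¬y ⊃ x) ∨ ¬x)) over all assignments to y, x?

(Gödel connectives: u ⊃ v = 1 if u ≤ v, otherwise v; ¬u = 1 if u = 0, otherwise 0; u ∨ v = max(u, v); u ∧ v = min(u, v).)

The minimum is attained at y = 0, x = 0.25:
  (x ⊃ x): 0.25 ≤ 0.25, so result = 1
  (y ⊃ (x ⊃ x)): 0 ≤ 1, so result = 1
  ¬y: Gödel ¬ of 0 = 1 (operand is 0)
  (¬y ⊃ x): 1 > 0.25, so result = 0.25
  ¬x: Gödel ¬ of 0.25 = 0 (operand ≠ 0)
  ((¬y ⊃ x) ∨ ¬x) = max(0.25, 0) = 0.25
  ((y ⊃ (x ⊃ x)) ∧ ((¬y ⊃ x) ∨ ¬x)) = min(1, 0.25) = 0.25
Checking all 25 assignments confirms none give a value below 0.25.

0.25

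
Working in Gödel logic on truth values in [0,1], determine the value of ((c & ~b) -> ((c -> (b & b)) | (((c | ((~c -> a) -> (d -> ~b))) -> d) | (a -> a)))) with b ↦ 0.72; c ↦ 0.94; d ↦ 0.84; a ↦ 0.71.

1.00

~b: Gödel ¬ of 0.72 = 0 (operand ≠ 0)
(c & ~b) = min(0.94, 0) = 0
(b & b) = min(0.72, 0.72) = 0.72
(c -> (b & b)): 0.94 > 0.72, so result = 0.72
~c: Gödel ¬ of 0.94 = 0 (operand ≠ 0)
(~c -> a): 0 ≤ 0.71, so result = 1
~b: Gödel ¬ of 0.72 = 0 (operand ≠ 0)
(d -> ~b): 0.84 > 0, so result = 0
((~c -> a) -> (d -> ~b)): 1 > 0, so result = 0
(c | ((~c -> a) -> (d -> ~b))) = max(0.94, 0) = 0.94
((c | ((~c -> a) -> (d -> ~b))) -> d): 0.94 > 0.84, so result = 0.84
(a -> a): 0.71 ≤ 0.71, so result = 1
(((c | ((~c -> a) -> (d -> ~b))) -> d) | (a -> a)) = max(0.84, 1) = 1
((c -> (b & b)) | (((c | ((~c -> a) -> (d -> ~b))) -> d) | (a -> a))) = max(0.72, 1) = 1
((c & ~b) -> ((c -> (b & b)) | (((c | ((~c -> a) -> (d -> ~b))) -> d) | (a -> a)))): 0 ≤ 1, so result = 1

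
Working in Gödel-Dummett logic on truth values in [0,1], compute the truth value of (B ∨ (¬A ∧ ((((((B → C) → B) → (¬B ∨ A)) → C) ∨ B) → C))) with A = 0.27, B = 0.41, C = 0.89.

¬A: Gödel ¬ of 0.27 = 0 (operand ≠ 0)
(B → C): 0.41 ≤ 0.89, so result = 1
((B → C) → B): 1 > 0.41, so result = 0.41
¬B: Gödel ¬ of 0.41 = 0 (operand ≠ 0)
(¬B ∨ A) = max(0, 0.27) = 0.27
(((B → C) → B) → (¬B ∨ A)): 0.41 > 0.27, so result = 0.27
((((B → C) → B) → (¬B ∨ A)) → C): 0.27 ≤ 0.89, so result = 1
(((((B → C) → B) → (¬B ∨ A)) → C) ∨ B) = max(1, 0.41) = 1
((((((B → C) → B) → (¬B ∨ A)) → C) ∨ B) → C): 1 > 0.89, so result = 0.89
(¬A ∧ ((((((B → C) → B) → (¬B ∨ A)) → C) ∨ B) → C)) = min(0, 0.89) = 0
(B ∨ (¬A ∧ ((((((B → C) → B) → (¬B ∨ A)) → C) ∨ B) → C))) = max(0.41, 0) = 0.41

0.41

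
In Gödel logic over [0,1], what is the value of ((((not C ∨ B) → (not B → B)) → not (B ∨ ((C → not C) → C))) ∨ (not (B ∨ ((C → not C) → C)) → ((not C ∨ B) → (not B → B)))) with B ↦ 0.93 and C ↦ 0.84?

1.00

not C: Gödel ¬ of 0.84 = 0 (operand ≠ 0)
(not C ∨ B) = max(0, 0.93) = 0.93
not B: Gödel ¬ of 0.93 = 0 (operand ≠ 0)
(not B → B): 0 ≤ 0.93, so result = 1
((not C ∨ B) → (not B → B)): 0.93 ≤ 1, so result = 1
not C: Gödel ¬ of 0.84 = 0 (operand ≠ 0)
(C → not C): 0.84 > 0, so result = 0
((C → not C) → C): 0 ≤ 0.84, so result = 1
(B ∨ ((C → not C) → C)) = max(0.93, 1) = 1
not (B ∨ ((C → not C) → C)): Gödel ¬ of 1 = 0 (operand ≠ 0)
(((not C ∨ B) → (not B → B)) → not (B ∨ ((C → not C) → C))): 1 > 0, so result = 0
not C: Gödel ¬ of 0.84 = 0 (operand ≠ 0)
(C → not C): 0.84 > 0, so result = 0
((C → not C) → C): 0 ≤ 0.84, so result = 1
(B ∨ ((C → not C) → C)) = max(0.93, 1) = 1
not (B ∨ ((C → not C) → C)): Gödel ¬ of 1 = 0 (operand ≠ 0)
not C: Gödel ¬ of 0.84 = 0 (operand ≠ 0)
(not C ∨ B) = max(0, 0.93) = 0.93
not B: Gödel ¬ of 0.93 = 0 (operand ≠ 0)
(not B → B): 0 ≤ 0.93, so result = 1
((not C ∨ B) → (not B → B)): 0.93 ≤ 1, so result = 1
(not (B ∨ ((C → not C) → C)) → ((not C ∨ B) → (not B → B))): 0 ≤ 1, so result = 1
((((not C ∨ B) → (not B → B)) → not (B ∨ ((C → not C) → C))) ∨ (not (B ∨ ((C → not C) → C)) → ((not C ∨ B) → (not B → B)))) = max(0, 1) = 1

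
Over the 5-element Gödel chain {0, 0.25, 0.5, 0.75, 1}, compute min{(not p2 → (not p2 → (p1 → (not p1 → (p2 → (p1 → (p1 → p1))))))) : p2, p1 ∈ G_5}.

1.00

Every assignment gives 1. For instance at p2 = 0, p1 = 0:
  not p2: Gödel ¬ of 0 = 1 (operand is 0)
  not p2: Gödel ¬ of 0 = 1 (operand is 0)
  not p1: Gödel ¬ of 0 = 1 (operand is 0)
  (p1 → p1): 0 ≤ 0, so result = 1
  (p1 → (p1 → p1)): 0 ≤ 1, so result = 1
  (p2 → (p1 → (p1 → p1))): 0 ≤ 1, so result = 1
  (not p1 → (p2 → (p1 → (p1 → p1)))): 1 ≤ 1, so result = 1
  (p1 → (not p1 → (p2 → (p1 → (p1 → p1))))): 0 ≤ 1, so result = 1
  (not p2 → (p1 → (not p1 → (p2 → (p1 → (p1 → p1)))))): 1 ≤ 1, so result = 1
  (not p2 → (not p2 → (p1 → (not p1 → (p2 → (p1 → (p1 → p1))))))): 1 ≤ 1, so result = 1
All 25 assignments give value 1 — the formula is a G_5-tautology.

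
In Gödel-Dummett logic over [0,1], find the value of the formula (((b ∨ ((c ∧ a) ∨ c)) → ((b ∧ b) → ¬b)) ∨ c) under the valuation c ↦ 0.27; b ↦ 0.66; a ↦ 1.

(c ∧ a) = min(0.27, 1) = 0.27
((c ∧ a) ∨ c) = max(0.27, 0.27) = 0.27
(b ∨ ((c ∧ a) ∨ c)) = max(0.66, 0.27) = 0.66
(b ∧ b) = min(0.66, 0.66) = 0.66
¬b: Gödel ¬ of 0.66 = 0 (operand ≠ 0)
((b ∧ b) → ¬b): 0.66 > 0, so result = 0
((b ∨ ((c ∧ a) ∨ c)) → ((b ∧ b) → ¬b)): 0.66 > 0, so result = 0
(((b ∨ ((c ∧ a) ∨ c)) → ((b ∧ b) → ¬b)) ∨ c) = max(0, 0.27) = 0.27

0.27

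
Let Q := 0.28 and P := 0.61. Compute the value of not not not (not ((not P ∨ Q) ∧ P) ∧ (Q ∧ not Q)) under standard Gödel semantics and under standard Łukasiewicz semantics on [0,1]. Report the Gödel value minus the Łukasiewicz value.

0.28

Gödel evaluation:
  not P: Gödel ¬ of 0.61 = 0 (operand ≠ 0)
  (not P ∨ Q) = max(0, 0.28) = 0.28
  ((not P ∨ Q) ∧ P) = min(0.28, 0.61) = 0.28
  not ((not P ∨ Q) ∧ P): Gödel ¬ of 0.28 = 0 (operand ≠ 0)
  not Q: Gödel ¬ of 0.28 = 0 (operand ≠ 0)
  (Q ∧ not Q) = min(0.28, 0) = 0
  (not ((not P ∨ Q) ∧ P) ∧ (Q ∧ not Q)) = min(0, 0) = 0
  not (not ((not P ∨ Q) ∧ P) ∧ (Q ∧ not Q)): Gödel ¬ of 0 = 1 (operand is 0)
  not not (not ((not P ∨ Q) ∧ P) ∧ (Q ∧ not Q)): Gödel ¬ of 1 = 0 (operand ≠ 0)
  not not not (not ((not P ∨ Q) ∧ P) ∧ (Q ∧ not Q)): Gödel ¬ of 0 = 1 (operand is 0)
  Gödel value = 1
Łukasiewicz evaluation:
  not P: Łukasiewicz ¬ gives 1 − 0.61 = 0.39
  (not P ∨ Q) = max(0.39, 0.28) = 0.39
  ((not P ∨ Q) ∧ P) = min(0.39, 0.61) = 0.39
  not ((not P ∨ Q) ∧ P): Łukasiewicz ¬ gives 1 − 0.39 = 0.61
  not Q: Łukasiewicz ¬ gives 1 − 0.28 = 0.72
  (Q ∧ not Q) = min(0.28, 0.72) = 0.28
  (not ((not P ∨ Q) ∧ P) ∧ (Q ∧ not Q)) = min(0.61, 0.28) = 0.28
  not (not ((not P ∨ Q) ∧ P) ∧ (Q ∧ not Q)): Łukasiewicz ¬ gives 1 − 0.28 = 0.72
  not not (not ((not P ∨ Q) ∧ P) ∧ (Q ∧ not Q)): Łukasiewicz ¬ gives 1 − 0.72 = 0.28
  not not not (not ((not P ∨ Q) ∧ P) ∧ (Q ∧ not Q)): Łukasiewicz ¬ gives 1 − 0.28 = 0.72
  Łukasiewicz value = 0.72
Difference: 1 − 0.72 = 0.28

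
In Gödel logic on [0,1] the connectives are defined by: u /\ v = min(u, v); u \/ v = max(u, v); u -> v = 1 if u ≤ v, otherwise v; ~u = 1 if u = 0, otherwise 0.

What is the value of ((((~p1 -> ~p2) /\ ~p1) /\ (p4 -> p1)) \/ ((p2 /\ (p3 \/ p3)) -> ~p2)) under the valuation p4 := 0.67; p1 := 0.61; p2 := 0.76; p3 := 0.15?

~p1: Gödel ¬ of 0.61 = 0 (operand ≠ 0)
~p2: Gödel ¬ of 0.76 = 0 (operand ≠ 0)
(~p1 -> ~p2): 0 ≤ 0, so result = 1
~p1: Gödel ¬ of 0.61 = 0 (operand ≠ 0)
((~p1 -> ~p2) /\ ~p1) = min(1, 0) = 0
(p4 -> p1): 0.67 > 0.61, so result = 0.61
(((~p1 -> ~p2) /\ ~p1) /\ (p4 -> p1)) = min(0, 0.61) = 0
(p3 \/ p3) = max(0.15, 0.15) = 0.15
(p2 /\ (p3 \/ p3)) = min(0.76, 0.15) = 0.15
~p2: Gödel ¬ of 0.76 = 0 (operand ≠ 0)
((p2 /\ (p3 \/ p3)) -> ~p2): 0.15 > 0, so result = 0
((((~p1 -> ~p2) /\ ~p1) /\ (p4 -> p1)) \/ ((p2 /\ (p3 \/ p3)) -> ~p2)) = max(0, 0) = 0

0.00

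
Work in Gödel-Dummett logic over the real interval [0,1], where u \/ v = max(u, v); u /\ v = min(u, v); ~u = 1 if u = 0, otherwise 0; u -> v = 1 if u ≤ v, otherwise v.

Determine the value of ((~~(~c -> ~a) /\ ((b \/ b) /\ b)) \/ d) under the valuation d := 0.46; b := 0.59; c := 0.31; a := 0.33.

~c: Gödel ¬ of 0.31 = 0 (operand ≠ 0)
~a: Gödel ¬ of 0.33 = 0 (operand ≠ 0)
(~c -> ~a): 0 ≤ 0, so result = 1
~(~c -> ~a): Gödel ¬ of 1 = 0 (operand ≠ 0)
~~(~c -> ~a): Gödel ¬ of 0 = 1 (operand is 0)
(b \/ b) = max(0.59, 0.59) = 0.59
((b \/ b) /\ b) = min(0.59, 0.59) = 0.59
(~~(~c -> ~a) /\ ((b \/ b) /\ b)) = min(1, 0.59) = 0.59
((~~(~c -> ~a) /\ ((b \/ b) /\ b)) \/ d) = max(0.59, 0.46) = 0.59

0.59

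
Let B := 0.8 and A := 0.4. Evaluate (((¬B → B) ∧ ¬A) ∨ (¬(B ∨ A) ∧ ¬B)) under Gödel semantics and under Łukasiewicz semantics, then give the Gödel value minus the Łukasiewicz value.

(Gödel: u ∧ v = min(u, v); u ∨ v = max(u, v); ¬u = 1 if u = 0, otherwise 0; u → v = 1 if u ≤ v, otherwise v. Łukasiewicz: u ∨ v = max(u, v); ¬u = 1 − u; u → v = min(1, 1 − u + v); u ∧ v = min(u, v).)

Gödel evaluation:
  ¬B: Gödel ¬ of 0.8 = 0 (operand ≠ 0)
  (¬B → B): 0 ≤ 0.8, so result = 1
  ¬A: Gödel ¬ of 0.4 = 0 (operand ≠ 0)
  ((¬B → B) ∧ ¬A) = min(1, 0) = 0
  (B ∨ A) = max(0.8, 0.4) = 0.8
  ¬(B ∨ A): Gödel ¬ of 0.8 = 0 (operand ≠ 0)
  ¬B: Gödel ¬ of 0.8 = 0 (operand ≠ 0)
  (¬(B ∨ A) ∧ ¬B) = min(0, 0) = 0
  (((¬B → B) ∧ ¬A) ∨ (¬(B ∨ A) ∧ ¬B)) = max(0, 0) = 0
  Gödel value = 0
Łukasiewicz evaluation:
  ¬B: Łukasiewicz ¬ gives 1 − 0.8 = 0.2
  (¬B → B): min(1, 1 − 0.2 + 0.8) = 1
  ¬A: Łukasiewicz ¬ gives 1 − 0.4 = 0.6
  ((¬B → B) ∧ ¬A) = min(1, 0.6) = 0.6
  (B ∨ A) = max(0.8, 0.4) = 0.8
  ¬(B ∨ A): Łukasiewicz ¬ gives 1 − 0.8 = 0.2
  ¬B: Łukasiewicz ¬ gives 1 − 0.8 = 0.2
  (¬(B ∨ A) ∧ ¬B) = min(0.2, 0.2) = 0.2
  (((¬B → B) ∧ ¬A) ∨ (¬(B ∨ A) ∧ ¬B)) = max(0.6, 0.2) = 0.6
  Łukasiewicz value = 0.6
Difference: 0 − 0.6 = -0.60

-0.60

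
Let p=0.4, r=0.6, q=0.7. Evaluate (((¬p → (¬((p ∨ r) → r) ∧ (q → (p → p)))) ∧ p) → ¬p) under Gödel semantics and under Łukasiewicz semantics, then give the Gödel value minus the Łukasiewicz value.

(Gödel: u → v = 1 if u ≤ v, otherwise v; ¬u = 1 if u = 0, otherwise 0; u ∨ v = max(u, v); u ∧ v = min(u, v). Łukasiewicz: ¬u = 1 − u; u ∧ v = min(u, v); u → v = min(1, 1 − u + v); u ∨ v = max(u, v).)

Gödel evaluation:
  ¬p: Gödel ¬ of 0.4 = 0 (operand ≠ 0)
  (p ∨ r) = max(0.4, 0.6) = 0.6
  ((p ∨ r) → r): 0.6 ≤ 0.6, so result = 1
  ¬((p ∨ r) → r): Gödel ¬ of 1 = 0 (operand ≠ 0)
  (p → p): 0.4 ≤ 0.4, so result = 1
  (q → (p → p)): 0.7 ≤ 1, so result = 1
  (¬((p ∨ r) → r) ∧ (q → (p → p))) = min(0, 1) = 0
  (¬p → (¬((p ∨ r) → r) ∧ (q → (p → p)))): 0 ≤ 0, so result = 1
  ((¬p → (¬((p ∨ r) → r) ∧ (q → (p → p)))) ∧ p) = min(1, 0.4) = 0.4
  ¬p: Gödel ¬ of 0.4 = 0 (operand ≠ 0)
  (((¬p → (¬((p ∨ r) → r) ∧ (q → (p → p)))) ∧ p) → ¬p): 0.4 > 0, so result = 0
  Gödel value = 0
Łukasiewicz evaluation:
  ¬p: Łukasiewicz ¬ gives 1 − 0.4 = 0.6
  (p ∨ r) = max(0.4, 0.6) = 0.6
  ((p ∨ r) → r): min(1, 1 − 0.6 + 0.6) = 1
  ¬((p ∨ r) → r): Łukasiewicz ¬ gives 1 − 1 = 0
  (p → p): min(1, 1 − 0.4 + 0.4) = 1
  (q → (p → p)): min(1, 1 − 0.7 + 1) = 1
  (¬((p ∨ r) → r) ∧ (q → (p → p))) = min(0, 1) = 0
  (¬p → (¬((p ∨ r) → r) ∧ (q → (p → p)))): min(1, 1 − 0.6 + 0) = 0.4
  ((¬p → (¬((p ∨ r) → r) ∧ (q → (p → p)))) ∧ p) = min(0.4, 0.4) = 0.4
  ¬p: Łukasiewicz ¬ gives 1 − 0.4 = 0.6
  (((¬p → (¬((p ∨ r) → r) ∧ (q → (p → p)))) ∧ p) → ¬p): min(1, 1 − 0.4 + 0.6) = 1
  Łukasiewicz value = 1
Difference: 0 − 1 = -1.00

-1.00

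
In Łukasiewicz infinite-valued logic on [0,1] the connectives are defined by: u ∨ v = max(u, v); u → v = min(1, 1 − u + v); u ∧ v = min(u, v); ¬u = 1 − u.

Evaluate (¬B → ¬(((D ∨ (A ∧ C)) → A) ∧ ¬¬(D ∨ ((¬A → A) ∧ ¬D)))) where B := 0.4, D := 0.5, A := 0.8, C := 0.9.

0.90

¬B: Łukasiewicz ¬ gives 1 − 0.4 = 0.6
(A ∧ C) = min(0.8, 0.9) = 0.8
(D ∨ (A ∧ C)) = max(0.5, 0.8) = 0.8
((D ∨ (A ∧ C)) → A): min(1, 1 − 0.8 + 0.8) = 1
¬A: Łukasiewicz ¬ gives 1 − 0.8 = 0.2
(¬A → A): min(1, 1 − 0.2 + 0.8) = 1
¬D: Łukasiewicz ¬ gives 1 − 0.5 = 0.5
((¬A → A) ∧ ¬D) = min(1, 0.5) = 0.5
(D ∨ ((¬A → A) ∧ ¬D)) = max(0.5, 0.5) = 0.5
¬(D ∨ ((¬A → A) ∧ ¬D)): Łukasiewicz ¬ gives 1 − 0.5 = 0.5
¬¬(D ∨ ((¬A → A) ∧ ¬D)): Łukasiewicz ¬ gives 1 − 0.5 = 0.5
(((D ∨ (A ∧ C)) → A) ∧ ¬¬(D ∨ ((¬A → A) ∧ ¬D))) = min(1, 0.5) = 0.5
¬(((D ∨ (A ∧ C)) → A) ∧ ¬¬(D ∨ ((¬A → A) ∧ ¬D))): Łukasiewicz ¬ gives 1 − 0.5 = 0.5
(¬B → ¬(((D ∨ (A ∧ C)) → A) ∧ ¬¬(D ∨ ((¬A → A) ∧ ¬D)))): min(1, 1 − 0.6 + 0.5) = 0.9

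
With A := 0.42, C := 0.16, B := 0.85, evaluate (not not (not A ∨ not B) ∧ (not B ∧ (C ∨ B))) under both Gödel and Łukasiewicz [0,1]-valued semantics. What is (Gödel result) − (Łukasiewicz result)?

-0.15

Gödel evaluation:
  not A: Gödel ¬ of 0.42 = 0 (operand ≠ 0)
  not B: Gödel ¬ of 0.85 = 0 (operand ≠ 0)
  (not A ∨ not B) = max(0, 0) = 0
  not (not A ∨ not B): Gödel ¬ of 0 = 1 (operand is 0)
  not not (not A ∨ not B): Gödel ¬ of 1 = 0 (operand ≠ 0)
  not B: Gödel ¬ of 0.85 = 0 (operand ≠ 0)
  (C ∨ B) = max(0.16, 0.85) = 0.85
  (not B ∧ (C ∨ B)) = min(0, 0.85) = 0
  (not not (not A ∨ not B) ∧ (not B ∧ (C ∨ B))) = min(0, 0) = 0
  Gödel value = 0
Łukasiewicz evaluation:
  not A: Łukasiewicz ¬ gives 1 − 0.42 = 0.58
  not B: Łukasiewicz ¬ gives 1 − 0.85 = 0.15
  (not A ∨ not B) = max(0.58, 0.15) = 0.58
  not (not A ∨ not B): Łukasiewicz ¬ gives 1 − 0.58 = 0.42
  not not (not A ∨ not B): Łukasiewicz ¬ gives 1 − 0.42 = 0.58
  not B: Łukasiewicz ¬ gives 1 − 0.85 = 0.15
  (C ∨ B) = max(0.16, 0.85) = 0.85
  (not B ∧ (C ∨ B)) = min(0.15, 0.85) = 0.15
  (not not (not A ∨ not B) ∧ (not B ∧ (C ∨ B))) = min(0.58, 0.15) = 0.15
  Łukasiewicz value = 0.15
Difference: 0 − 0.15 = -0.15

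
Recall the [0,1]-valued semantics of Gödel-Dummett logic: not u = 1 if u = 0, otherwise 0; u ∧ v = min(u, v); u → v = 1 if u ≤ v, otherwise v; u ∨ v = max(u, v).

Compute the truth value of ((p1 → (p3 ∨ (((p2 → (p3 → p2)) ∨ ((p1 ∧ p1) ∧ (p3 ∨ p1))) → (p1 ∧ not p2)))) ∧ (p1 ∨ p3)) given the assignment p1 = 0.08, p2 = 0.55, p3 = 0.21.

(p3 → p2): 0.21 ≤ 0.55, so result = 1
(p2 → (p3 → p2)): 0.55 ≤ 1, so result = 1
(p1 ∧ p1) = min(0.08, 0.08) = 0.08
(p3 ∨ p1) = max(0.21, 0.08) = 0.21
((p1 ∧ p1) ∧ (p3 ∨ p1)) = min(0.08, 0.21) = 0.08
((p2 → (p3 → p2)) ∨ ((p1 ∧ p1) ∧ (p3 ∨ p1))) = max(1, 0.08) = 1
not p2: Gödel ¬ of 0.55 = 0 (operand ≠ 0)
(p1 ∧ not p2) = min(0.08, 0) = 0
(((p2 → (p3 → p2)) ∨ ((p1 ∧ p1) ∧ (p3 ∨ p1))) → (p1 ∧ not p2)): 1 > 0, so result = 0
(p3 ∨ (((p2 → (p3 → p2)) ∨ ((p1 ∧ p1) ∧ (p3 ∨ p1))) → (p1 ∧ not p2))) = max(0.21, 0) = 0.21
(p1 → (p3 ∨ (((p2 → (p3 → p2)) ∨ ((p1 ∧ p1) ∧ (p3 ∨ p1))) → (p1 ∧ not p2)))): 0.08 ≤ 0.21, so result = 1
(p1 ∨ p3) = max(0.08, 0.21) = 0.21
((p1 → (p3 ∨ (((p2 → (p3 → p2)) ∨ ((p1 ∧ p1) ∧ (p3 ∨ p1))) → (p1 ∧ not p2)))) ∧ (p1 ∨ p3)) = min(1, 0.21) = 0.21

0.21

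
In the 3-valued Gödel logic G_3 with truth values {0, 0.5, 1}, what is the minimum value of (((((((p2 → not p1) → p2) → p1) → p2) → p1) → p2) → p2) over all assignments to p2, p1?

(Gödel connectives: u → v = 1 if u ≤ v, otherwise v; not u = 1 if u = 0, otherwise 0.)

The minimum is attained at p2 = 0.5, p1 = 0:
  not p1: Gödel ¬ of 0 = 1 (operand is 0)
  (p2 → not p1): 0.5 ≤ 1, so result = 1
  ((p2 → not p1) → p2): 1 > 0.5, so result = 0.5
  (((p2 → not p1) → p2) → p1): 0.5 > 0, so result = 0
  ((((p2 → not p1) → p2) → p1) → p2): 0 ≤ 0.5, so result = 1
  (((((p2 → not p1) → p2) → p1) → p2) → p1): 1 > 0, so result = 0
  ((((((p2 → not p1) → p2) → p1) → p2) → p1) → p2): 0 ≤ 0.5, so result = 1
  (((((((p2 → not p1) → p2) → p1) → p2) → p1) → p2) → p2): 1 > 0.5, so result = 0.5
Checking all 9 assignments confirms none give a value below 0.50.

0.50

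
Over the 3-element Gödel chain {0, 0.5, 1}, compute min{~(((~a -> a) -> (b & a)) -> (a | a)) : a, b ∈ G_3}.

The minimum is attained at a = 0.5, b = 0:
  ~a: Gödel ¬ of 0.5 = 0 (operand ≠ 0)
  (~a -> a): 0 ≤ 0.5, so result = 1
  (b & a) = min(0, 0.5) = 0
  ((~a -> a) -> (b & a)): 1 > 0, so result = 0
  (a | a) = max(0.5, 0.5) = 0.5
  (((~a -> a) -> (b & a)) -> (a | a)): 0 ≤ 0.5, so result = 1
  ~(((~a -> a) -> (b & a)) -> (a | a)): Gödel ¬ of 1 = 0 (operand ≠ 0)
Checking all 9 assignments confirms none give a value below 0.00.

0.00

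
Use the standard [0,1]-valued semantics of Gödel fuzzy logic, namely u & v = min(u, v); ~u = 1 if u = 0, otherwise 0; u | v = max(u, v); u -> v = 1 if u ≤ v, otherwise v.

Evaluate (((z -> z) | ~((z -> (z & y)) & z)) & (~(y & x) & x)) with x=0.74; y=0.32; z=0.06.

(z -> z): 0.06 ≤ 0.06, so result = 1
(z & y) = min(0.06, 0.32) = 0.06
(z -> (z & y)): 0.06 ≤ 0.06, so result = 1
((z -> (z & y)) & z) = min(1, 0.06) = 0.06
~((z -> (z & y)) & z): Gödel ¬ of 0.06 = 0 (operand ≠ 0)
((z -> z) | ~((z -> (z & y)) & z)) = max(1, 0) = 1
(y & x) = min(0.32, 0.74) = 0.32
~(y & x): Gödel ¬ of 0.32 = 0 (operand ≠ 0)
(~(y & x) & x) = min(0, 0.74) = 0
(((z -> z) | ~((z -> (z & y)) & z)) & (~(y & x) & x)) = min(1, 0) = 0

0.00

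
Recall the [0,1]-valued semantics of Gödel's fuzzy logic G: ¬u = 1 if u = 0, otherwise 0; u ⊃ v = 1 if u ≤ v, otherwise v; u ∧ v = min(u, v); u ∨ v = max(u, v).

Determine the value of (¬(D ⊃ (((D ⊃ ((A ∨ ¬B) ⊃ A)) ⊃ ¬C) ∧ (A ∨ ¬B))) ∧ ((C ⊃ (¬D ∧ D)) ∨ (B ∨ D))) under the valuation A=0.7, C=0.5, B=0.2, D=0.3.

¬B: Gödel ¬ of 0.2 = 0 (operand ≠ 0)
(A ∨ ¬B) = max(0.7, 0) = 0.7
((A ∨ ¬B) ⊃ A): 0.7 ≤ 0.7, so result = 1
(D ⊃ ((A ∨ ¬B) ⊃ A)): 0.3 ≤ 1, so result = 1
¬C: Gödel ¬ of 0.5 = 0 (operand ≠ 0)
((D ⊃ ((A ∨ ¬B) ⊃ A)) ⊃ ¬C): 1 > 0, so result = 0
¬B: Gödel ¬ of 0.2 = 0 (operand ≠ 0)
(A ∨ ¬B) = max(0.7, 0) = 0.7
(((D ⊃ ((A ∨ ¬B) ⊃ A)) ⊃ ¬C) ∧ (A ∨ ¬B)) = min(0, 0.7) = 0
(D ⊃ (((D ⊃ ((A ∨ ¬B) ⊃ A)) ⊃ ¬C) ∧ (A ∨ ¬B))): 0.3 > 0, so result = 0
¬(D ⊃ (((D ⊃ ((A ∨ ¬B) ⊃ A)) ⊃ ¬C) ∧ (A ∨ ¬B))): Gödel ¬ of 0 = 1 (operand is 0)
¬D: Gödel ¬ of 0.3 = 0 (operand ≠ 0)
(¬D ∧ D) = min(0, 0.3) = 0
(C ⊃ (¬D ∧ D)): 0.5 > 0, so result = 0
(B ∨ D) = max(0.2, 0.3) = 0.3
((C ⊃ (¬D ∧ D)) ∨ (B ∨ D)) = max(0, 0.3) = 0.3
(¬(D ⊃ (((D ⊃ ((A ∨ ¬B) ⊃ A)) ⊃ ¬C) ∧ (A ∨ ¬B))) ∧ ((C ⊃ (¬D ∧ D)) ∨ (B ∨ D))) = min(1, 0.3) = 0.3

0.30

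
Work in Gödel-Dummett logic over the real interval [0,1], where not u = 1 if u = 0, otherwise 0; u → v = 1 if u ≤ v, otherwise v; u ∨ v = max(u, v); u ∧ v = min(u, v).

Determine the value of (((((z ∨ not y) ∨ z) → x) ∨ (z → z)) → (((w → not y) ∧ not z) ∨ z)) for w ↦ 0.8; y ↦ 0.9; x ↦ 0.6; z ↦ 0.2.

0.20

not y: Gödel ¬ of 0.9 = 0 (operand ≠ 0)
(z ∨ not y) = max(0.2, 0) = 0.2
((z ∨ not y) ∨ z) = max(0.2, 0.2) = 0.2
(((z ∨ not y) ∨ z) → x): 0.2 ≤ 0.6, so result = 1
(z → z): 0.2 ≤ 0.2, so result = 1
((((z ∨ not y) ∨ z) → x) ∨ (z → z)) = max(1, 1) = 1
not y: Gödel ¬ of 0.9 = 0 (operand ≠ 0)
(w → not y): 0.8 > 0, so result = 0
not z: Gödel ¬ of 0.2 = 0 (operand ≠ 0)
((w → not y) ∧ not z) = min(0, 0) = 0
(((w → not y) ∧ not z) ∨ z) = max(0, 0.2) = 0.2
(((((z ∨ not y) ∨ z) → x) ∨ (z → z)) → (((w → not y) ∧ not z) ∨ z)): 1 > 0.2, so result = 0.2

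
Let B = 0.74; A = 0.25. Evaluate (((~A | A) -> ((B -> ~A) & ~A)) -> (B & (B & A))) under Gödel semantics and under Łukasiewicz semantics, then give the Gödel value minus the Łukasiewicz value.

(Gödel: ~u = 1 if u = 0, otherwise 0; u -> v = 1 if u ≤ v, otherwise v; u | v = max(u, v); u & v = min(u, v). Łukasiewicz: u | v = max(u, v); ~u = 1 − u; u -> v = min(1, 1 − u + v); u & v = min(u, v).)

Gödel evaluation:
  ~A: Gödel ¬ of 0.25 = 0 (operand ≠ 0)
  (~A | A) = max(0, 0.25) = 0.25
  ~A: Gödel ¬ of 0.25 = 0 (operand ≠ 0)
  (B -> ~A): 0.74 > 0, so result = 0
  ~A: Gödel ¬ of 0.25 = 0 (operand ≠ 0)
  ((B -> ~A) & ~A) = min(0, 0) = 0
  ((~A | A) -> ((B -> ~A) & ~A)): 0.25 > 0, so result = 0
  (B & A) = min(0.74, 0.25) = 0.25
  (B & (B & A)) = min(0.74, 0.25) = 0.25
  (((~A | A) -> ((B -> ~A) & ~A)) -> (B & (B & A))): 0 ≤ 0.25, so result = 1
  Gödel value = 1
Łukasiewicz evaluation:
  ~A: Łukasiewicz ¬ gives 1 − 0.25 = 0.75
  (~A | A) = max(0.75, 0.25) = 0.75
  ~A: Łukasiewicz ¬ gives 1 − 0.25 = 0.75
  (B -> ~A): min(1, 1 − 0.74 + 0.75) = 1
  ~A: Łukasiewicz ¬ gives 1 − 0.25 = 0.75
  ((B -> ~A) & ~A) = min(1, 0.75) = 0.75
  ((~A | A) -> ((B -> ~A) & ~A)): min(1, 1 − 0.75 + 0.75) = 1
  (B & A) = min(0.74, 0.25) = 0.25
  (B & (B & A)) = min(0.74, 0.25) = 0.25
  (((~A | A) -> ((B -> ~A) & ~A)) -> (B & (B & A))): min(1, 1 − 1 + 0.25) = 0.25
  Łukasiewicz value = 0.25
Difference: 1 − 0.25 = 0.75

0.75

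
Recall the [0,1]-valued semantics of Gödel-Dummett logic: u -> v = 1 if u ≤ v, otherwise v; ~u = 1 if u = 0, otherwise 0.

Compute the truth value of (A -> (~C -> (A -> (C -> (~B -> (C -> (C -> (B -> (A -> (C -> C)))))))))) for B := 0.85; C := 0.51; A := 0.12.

1.00

~C: Gödel ¬ of 0.51 = 0 (operand ≠ 0)
~B: Gödel ¬ of 0.85 = 0 (operand ≠ 0)
(C -> C): 0.51 ≤ 0.51, so result = 1
(A -> (C -> C)): 0.12 ≤ 1, so result = 1
(B -> (A -> (C -> C))): 0.85 ≤ 1, so result = 1
(C -> (B -> (A -> (C -> C)))): 0.51 ≤ 1, so result = 1
(C -> (C -> (B -> (A -> (C -> C))))): 0.51 ≤ 1, so result = 1
(~B -> (C -> (C -> (B -> (A -> (C -> C)))))): 0 ≤ 1, so result = 1
(C -> (~B -> (C -> (C -> (B -> (A -> (C -> C))))))): 0.51 ≤ 1, so result = 1
(A -> (C -> (~B -> (C -> (C -> (B -> (A -> (C -> C)))))))): 0.12 ≤ 1, so result = 1
(~C -> (A -> (C -> (~B -> (C -> (C -> (B -> (A -> (C -> C))))))))): 0 ≤ 1, so result = 1
(A -> (~C -> (A -> (C -> (~B -> (C -> (C -> (B -> (A -> (C -> C)))))))))): 0.12 ≤ 1, so result = 1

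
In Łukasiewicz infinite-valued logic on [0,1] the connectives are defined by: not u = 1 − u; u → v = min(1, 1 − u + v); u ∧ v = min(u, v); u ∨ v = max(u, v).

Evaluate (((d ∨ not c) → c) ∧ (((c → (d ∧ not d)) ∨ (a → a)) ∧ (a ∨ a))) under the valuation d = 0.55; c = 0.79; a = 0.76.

not c: Łukasiewicz ¬ gives 1 − 0.79 = 0.21
(d ∨ not c) = max(0.55, 0.21) = 0.55
((d ∨ not c) → c): min(1, 1 − 0.55 + 0.79) = 1
not d: Łukasiewicz ¬ gives 1 − 0.55 = 0.45
(d ∧ not d) = min(0.55, 0.45) = 0.45
(c → (d ∧ not d)): min(1, 1 − 0.79 + 0.45) = 0.66
(a → a): min(1, 1 − 0.76 + 0.76) = 1
((c → (d ∧ not d)) ∨ (a → a)) = max(0.66, 1) = 1
(a ∨ a) = max(0.76, 0.76) = 0.76
(((c → (d ∧ not d)) ∨ (a → a)) ∧ (a ∨ a)) = min(1, 0.76) = 0.76
(((d ∨ not c) → c) ∧ (((c → (d ∧ not d)) ∨ (a → a)) ∧ (a ∨ a))) = min(1, 0.76) = 0.76

0.76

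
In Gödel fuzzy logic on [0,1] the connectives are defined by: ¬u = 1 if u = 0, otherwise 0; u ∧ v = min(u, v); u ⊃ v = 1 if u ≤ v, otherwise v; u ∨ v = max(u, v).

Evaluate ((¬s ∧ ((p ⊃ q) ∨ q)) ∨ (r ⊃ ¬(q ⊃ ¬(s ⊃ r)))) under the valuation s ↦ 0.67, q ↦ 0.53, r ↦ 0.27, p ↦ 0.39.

¬s: Gödel ¬ of 0.67 = 0 (operand ≠ 0)
(p ⊃ q): 0.39 ≤ 0.53, so result = 1
((p ⊃ q) ∨ q) = max(1, 0.53) = 1
(¬s ∧ ((p ⊃ q) ∨ q)) = min(0, 1) = 0
(s ⊃ r): 0.67 > 0.27, so result = 0.27
¬(s ⊃ r): Gödel ¬ of 0.27 = 0 (operand ≠ 0)
(q ⊃ ¬(s ⊃ r)): 0.53 > 0, so result = 0
¬(q ⊃ ¬(s ⊃ r)): Gödel ¬ of 0 = 1 (operand is 0)
(r ⊃ ¬(q ⊃ ¬(s ⊃ r))): 0.27 ≤ 1, so result = 1
((¬s ∧ ((p ⊃ q) ∨ q)) ∨ (r ⊃ ¬(q ⊃ ¬(s ⊃ r)))) = max(0, 1) = 1

1.00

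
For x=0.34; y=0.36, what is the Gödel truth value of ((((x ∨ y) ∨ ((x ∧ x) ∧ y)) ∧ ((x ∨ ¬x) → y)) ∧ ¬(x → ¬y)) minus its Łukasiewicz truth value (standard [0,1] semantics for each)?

Gödel evaluation:
  (x ∨ y) = max(0.34, 0.36) = 0.36
  (x ∧ x) = min(0.34, 0.34) = 0.34
  ((x ∧ x) ∧ y) = min(0.34, 0.36) = 0.34
  ((x ∨ y) ∨ ((x ∧ x) ∧ y)) = max(0.36, 0.34) = 0.36
  ¬x: Gödel ¬ of 0.34 = 0 (operand ≠ 0)
  (x ∨ ¬x) = max(0.34, 0) = 0.34
  ((x ∨ ¬x) → y): 0.34 ≤ 0.36, so result = 1
  (((x ∨ y) ∨ ((x ∧ x) ∧ y)) ∧ ((x ∨ ¬x) → y)) = min(0.36, 1) = 0.36
  ¬y: Gödel ¬ of 0.36 = 0 (operand ≠ 0)
  (x → ¬y): 0.34 > 0, so result = 0
  ¬(x → ¬y): Gödel ¬ of 0 = 1 (operand is 0)
  ((((x ∨ y) ∨ ((x ∧ x) ∧ y)) ∧ ((x ∨ ¬x) → y)) ∧ ¬(x → ¬y)) = min(0.36, 1) = 0.36
  Gödel value = 0.36
Łukasiewicz evaluation:
  (x ∨ y) = max(0.34, 0.36) = 0.36
  (x ∧ x) = min(0.34, 0.34) = 0.34
  ((x ∧ x) ∧ y) = min(0.34, 0.36) = 0.34
  ((x ∨ y) ∨ ((x ∧ x) ∧ y)) = max(0.36, 0.34) = 0.36
  ¬x: Łukasiewicz ¬ gives 1 − 0.34 = 0.66
  (x ∨ ¬x) = max(0.34, 0.66) = 0.66
  ((x ∨ ¬x) → y): min(1, 1 − 0.66 + 0.36) = 0.7
  (((x ∨ y) ∨ ((x ∧ x) ∧ y)) ∧ ((x ∨ ¬x) → y)) = min(0.36, 0.7) = 0.36
  ¬y: Łukasiewicz ¬ gives 1 − 0.36 = 0.64
  (x → ¬y): min(1, 1 − 0.34 + 0.64) = 1
  ¬(x → ¬y): Łukasiewicz ¬ gives 1 − 1 = 0
  ((((x ∨ y) ∨ ((x ∧ x) ∧ y)) ∧ ((x ∨ ¬x) → y)) ∧ ¬(x → ¬y)) = min(0.36, 0) = 0
  Łukasiewicz value = 0
Difference: 0.36 − 0 = 0.36

0.36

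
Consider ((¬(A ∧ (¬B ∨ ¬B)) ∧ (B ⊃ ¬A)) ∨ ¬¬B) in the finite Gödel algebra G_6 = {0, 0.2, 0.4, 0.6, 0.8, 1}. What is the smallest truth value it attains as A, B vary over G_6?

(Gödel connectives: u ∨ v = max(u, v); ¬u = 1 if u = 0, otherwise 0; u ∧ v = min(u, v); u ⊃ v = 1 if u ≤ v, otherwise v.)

0.00

The minimum is attained at A = 0.2, B = 0:
  ¬B: Gödel ¬ of 0 = 1 (operand is 0)
  ¬B: Gödel ¬ of 0 = 1 (operand is 0)
  (¬B ∨ ¬B) = max(1, 1) = 1
  (A ∧ (¬B ∨ ¬B)) = min(0.2, 1) = 0.2
  ¬(A ∧ (¬B ∨ ¬B)): Gödel ¬ of 0.2 = 0 (operand ≠ 0)
  ¬A: Gödel ¬ of 0.2 = 0 (operand ≠ 0)
  (B ⊃ ¬A): 0 ≤ 0, so result = 1
  (¬(A ∧ (¬B ∨ ¬B)) ∧ (B ⊃ ¬A)) = min(0, 1) = 0
  ¬B: Gödel ¬ of 0 = 1 (operand is 0)
  ¬¬B: Gödel ¬ of 1 = 0 (operand ≠ 0)
  ((¬(A ∧ (¬B ∨ ¬B)) ∧ (B ⊃ ¬A)) ∨ ¬¬B) = max(0, 0) = 0
Checking all 36 assignments confirms none give a value below 0.00.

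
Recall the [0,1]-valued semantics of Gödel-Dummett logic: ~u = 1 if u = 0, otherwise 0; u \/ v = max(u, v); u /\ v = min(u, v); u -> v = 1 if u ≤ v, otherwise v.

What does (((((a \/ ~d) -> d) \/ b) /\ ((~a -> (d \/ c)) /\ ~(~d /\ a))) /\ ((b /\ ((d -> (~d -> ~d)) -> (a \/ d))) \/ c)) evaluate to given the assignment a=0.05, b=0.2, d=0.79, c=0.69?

0.69

~d: Gödel ¬ of 0.79 = 0 (operand ≠ 0)
(a \/ ~d) = max(0.05, 0) = 0.05
((a \/ ~d) -> d): 0.05 ≤ 0.79, so result = 1
(((a \/ ~d) -> d) \/ b) = max(1, 0.2) = 1
~a: Gödel ¬ of 0.05 = 0 (operand ≠ 0)
(d \/ c) = max(0.79, 0.69) = 0.79
(~a -> (d \/ c)): 0 ≤ 0.79, so result = 1
~d: Gödel ¬ of 0.79 = 0 (operand ≠ 0)
(~d /\ a) = min(0, 0.05) = 0
~(~d /\ a): Gödel ¬ of 0 = 1 (operand is 0)
((~a -> (d \/ c)) /\ ~(~d /\ a)) = min(1, 1) = 1
((((a \/ ~d) -> d) \/ b) /\ ((~a -> (d \/ c)) /\ ~(~d /\ a))) = min(1, 1) = 1
~d: Gödel ¬ of 0.79 = 0 (operand ≠ 0)
~d: Gödel ¬ of 0.79 = 0 (operand ≠ 0)
(~d -> ~d): 0 ≤ 0, so result = 1
(d -> (~d -> ~d)): 0.79 ≤ 1, so result = 1
(a \/ d) = max(0.05, 0.79) = 0.79
((d -> (~d -> ~d)) -> (a \/ d)): 1 > 0.79, so result = 0.79
(b /\ ((d -> (~d -> ~d)) -> (a \/ d))) = min(0.2, 0.79) = 0.2
((b /\ ((d -> (~d -> ~d)) -> (a \/ d))) \/ c) = max(0.2, 0.69) = 0.69
(((((a \/ ~d) -> d) \/ b) /\ ((~a -> (d \/ c)) /\ ~(~d /\ a))) /\ ((b /\ ((d -> (~d -> ~d)) -> (a \/ d))) \/ c)) = min(1, 0.69) = 0.69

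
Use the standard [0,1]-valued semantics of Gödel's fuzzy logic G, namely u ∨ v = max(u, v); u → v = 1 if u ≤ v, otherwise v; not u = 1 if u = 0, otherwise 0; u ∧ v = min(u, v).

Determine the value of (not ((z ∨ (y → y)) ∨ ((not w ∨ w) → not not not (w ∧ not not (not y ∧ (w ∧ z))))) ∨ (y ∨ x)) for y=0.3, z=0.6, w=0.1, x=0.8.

(y → y): 0.3 ≤ 0.3, so result = 1
(z ∨ (y → y)) = max(0.6, 1) = 1
not w: Gödel ¬ of 0.1 = 0 (operand ≠ 0)
(not w ∨ w) = max(0, 0.1) = 0.1
not y: Gödel ¬ of 0.3 = 0 (operand ≠ 0)
(w ∧ z) = min(0.1, 0.6) = 0.1
(not y ∧ (w ∧ z)) = min(0, 0.1) = 0
not (not y ∧ (w ∧ z)): Gödel ¬ of 0 = 1 (operand is 0)
not not (not y ∧ (w ∧ z)): Gödel ¬ of 1 = 0 (operand ≠ 0)
(w ∧ not not (not y ∧ (w ∧ z))) = min(0.1, 0) = 0
not (w ∧ not not (not y ∧ (w ∧ z))): Gödel ¬ of 0 = 1 (operand is 0)
not not (w ∧ not not (not y ∧ (w ∧ z))): Gödel ¬ of 1 = 0 (operand ≠ 0)
not not not (w ∧ not not (not y ∧ (w ∧ z))): Gödel ¬ of 0 = 1 (operand is 0)
((not w ∨ w) → not not not (w ∧ not not (not y ∧ (w ∧ z)))): 0.1 ≤ 1, so result = 1
((z ∨ (y → y)) ∨ ((not w ∨ w) → not not not (w ∧ not not (not y ∧ (w ∧ z))))) = max(1, 1) = 1
not ((z ∨ (y → y)) ∨ ((not w ∨ w) → not not not (w ∧ not not (not y ∧ (w ∧ z))))): Gödel ¬ of 1 = 0 (operand ≠ 0)
(y ∨ x) = max(0.3, 0.8) = 0.8
(not ((z ∨ (y → y)) ∨ ((not w ∨ w) → not not not (w ∧ not not (not y ∧ (w ∧ z))))) ∨ (y ∨ x)) = max(0, 0.8) = 0.8

0.80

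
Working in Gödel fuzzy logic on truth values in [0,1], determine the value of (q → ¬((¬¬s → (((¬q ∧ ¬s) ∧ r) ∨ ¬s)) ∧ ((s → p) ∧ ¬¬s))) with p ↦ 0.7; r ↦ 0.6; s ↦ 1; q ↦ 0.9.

1.00

¬s: Gödel ¬ of 1 = 0 (operand ≠ 0)
¬¬s: Gödel ¬ of 0 = 1 (operand is 0)
¬q: Gödel ¬ of 0.9 = 0 (operand ≠ 0)
¬s: Gödel ¬ of 1 = 0 (operand ≠ 0)
(¬q ∧ ¬s) = min(0, 0) = 0
((¬q ∧ ¬s) ∧ r) = min(0, 0.6) = 0
¬s: Gödel ¬ of 1 = 0 (operand ≠ 0)
(((¬q ∧ ¬s) ∧ r) ∨ ¬s) = max(0, 0) = 0
(¬¬s → (((¬q ∧ ¬s) ∧ r) ∨ ¬s)): 1 > 0, so result = 0
(s → p): 1 > 0.7, so result = 0.7
¬s: Gödel ¬ of 1 = 0 (operand ≠ 0)
¬¬s: Gödel ¬ of 0 = 1 (operand is 0)
((s → p) ∧ ¬¬s) = min(0.7, 1) = 0.7
((¬¬s → (((¬q ∧ ¬s) ∧ r) ∨ ¬s)) ∧ ((s → p) ∧ ¬¬s)) = min(0, 0.7) = 0
¬((¬¬s → (((¬q ∧ ¬s) ∧ r) ∨ ¬s)) ∧ ((s → p) ∧ ¬¬s)): Gödel ¬ of 0 = 1 (operand is 0)
(q → ¬((¬¬s → (((¬q ∧ ¬s) ∧ r) ∨ ¬s)) ∧ ((s → p) ∧ ¬¬s))): 0.9 ≤ 1, so result = 1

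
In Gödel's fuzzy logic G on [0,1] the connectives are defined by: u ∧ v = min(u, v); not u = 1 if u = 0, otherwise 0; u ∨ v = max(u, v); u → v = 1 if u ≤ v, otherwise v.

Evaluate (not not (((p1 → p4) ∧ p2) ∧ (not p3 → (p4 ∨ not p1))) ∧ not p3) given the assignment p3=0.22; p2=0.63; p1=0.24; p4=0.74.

(p1 → p4): 0.24 ≤ 0.74, so result = 1
((p1 → p4) ∧ p2) = min(1, 0.63) = 0.63
not p3: Gödel ¬ of 0.22 = 0 (operand ≠ 0)
not p1: Gödel ¬ of 0.24 = 0 (operand ≠ 0)
(p4 ∨ not p1) = max(0.74, 0) = 0.74
(not p3 → (p4 ∨ not p1)): 0 ≤ 0.74, so result = 1
(((p1 → p4) ∧ p2) ∧ (not p3 → (p4 ∨ not p1))) = min(0.63, 1) = 0.63
not (((p1 → p4) ∧ p2) ∧ (not p3 → (p4 ∨ not p1))): Gödel ¬ of 0.63 = 0 (operand ≠ 0)
not not (((p1 → p4) ∧ p2) ∧ (not p3 → (p4 ∨ not p1))): Gödel ¬ of 0 = 1 (operand is 0)
not p3: Gödel ¬ of 0.22 = 0 (operand ≠ 0)
(not not (((p1 → p4) ∧ p2) ∧ (not p3 → (p4 ∨ not p1))) ∧ not p3) = min(1, 0) = 0

0.00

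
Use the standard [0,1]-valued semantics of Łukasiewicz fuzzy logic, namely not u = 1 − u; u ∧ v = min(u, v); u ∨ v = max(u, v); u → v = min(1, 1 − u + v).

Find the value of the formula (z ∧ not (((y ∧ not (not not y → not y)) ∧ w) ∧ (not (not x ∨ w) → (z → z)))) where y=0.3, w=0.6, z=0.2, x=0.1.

0.20

not y: Łukasiewicz ¬ gives 1 − 0.3 = 0.7
not not y: Łukasiewicz ¬ gives 1 − 0.7 = 0.3
not y: Łukasiewicz ¬ gives 1 − 0.3 = 0.7
(not not y → not y): min(1, 1 − 0.3 + 0.7) = 1
not (not not y → not y): Łukasiewicz ¬ gives 1 − 1 = 0
(y ∧ not (not not y → not y)) = min(0.3, 0) = 0
((y ∧ not (not not y → not y)) ∧ w) = min(0, 0.6) = 0
not x: Łukasiewicz ¬ gives 1 − 0.1 = 0.9
(not x ∨ w) = max(0.9, 0.6) = 0.9
not (not x ∨ w): Łukasiewicz ¬ gives 1 − 0.9 = 0.1
(z → z): min(1, 1 − 0.2 + 0.2) = 1
(not (not x ∨ w) → (z → z)): min(1, 1 − 0.1 + 1) = 1
(((y ∧ not (not not y → not y)) ∧ w) ∧ (not (not x ∨ w) → (z → z))) = min(0, 1) = 0
not (((y ∧ not (not not y → not y)) ∧ w) ∧ (not (not x ∨ w) → (z → z))): Łukasiewicz ¬ gives 1 − 0 = 1
(z ∧ not (((y ∧ not (not not y → not y)) ∧ w) ∧ (not (not x ∨ w) → (z → z)))) = min(0.2, 1) = 0.2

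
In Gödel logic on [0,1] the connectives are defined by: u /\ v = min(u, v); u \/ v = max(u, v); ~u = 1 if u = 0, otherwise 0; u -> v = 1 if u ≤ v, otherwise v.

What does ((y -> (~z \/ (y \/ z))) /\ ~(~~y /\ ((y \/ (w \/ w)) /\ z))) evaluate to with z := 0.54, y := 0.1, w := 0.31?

0.00

~z: Gödel ¬ of 0.54 = 0 (operand ≠ 0)
(y \/ z) = max(0.1, 0.54) = 0.54
(~z \/ (y \/ z)) = max(0, 0.54) = 0.54
(y -> (~z \/ (y \/ z))): 0.1 ≤ 0.54, so result = 1
~y: Gödel ¬ of 0.1 = 0 (operand ≠ 0)
~~y: Gödel ¬ of 0 = 1 (operand is 0)
(w \/ w) = max(0.31, 0.31) = 0.31
(y \/ (w \/ w)) = max(0.1, 0.31) = 0.31
((y \/ (w \/ w)) /\ z) = min(0.31, 0.54) = 0.31
(~~y /\ ((y \/ (w \/ w)) /\ z)) = min(1, 0.31) = 0.31
~(~~y /\ ((y \/ (w \/ w)) /\ z)): Gödel ¬ of 0.31 = 0 (operand ≠ 0)
((y -> (~z \/ (y \/ z))) /\ ~(~~y /\ ((y \/ (w \/ w)) /\ z))) = min(1, 0) = 0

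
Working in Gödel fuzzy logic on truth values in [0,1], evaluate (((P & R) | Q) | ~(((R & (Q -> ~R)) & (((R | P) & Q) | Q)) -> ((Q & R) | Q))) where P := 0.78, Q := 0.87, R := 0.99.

(P & R) = min(0.78, 0.99) = 0.78
((P & R) | Q) = max(0.78, 0.87) = 0.87
~R: Gödel ¬ of 0.99 = 0 (operand ≠ 0)
(Q -> ~R): 0.87 > 0, so result = 0
(R & (Q -> ~R)) = min(0.99, 0) = 0
(R | P) = max(0.99, 0.78) = 0.99
((R | P) & Q) = min(0.99, 0.87) = 0.87
(((R | P) & Q) | Q) = max(0.87, 0.87) = 0.87
((R & (Q -> ~R)) & (((R | P) & Q) | Q)) = min(0, 0.87) = 0
(Q & R) = min(0.87, 0.99) = 0.87
((Q & R) | Q) = max(0.87, 0.87) = 0.87
(((R & (Q -> ~R)) & (((R | P) & Q) | Q)) -> ((Q & R) | Q)): 0 ≤ 0.87, so result = 1
~(((R & (Q -> ~R)) & (((R | P) & Q) | Q)) -> ((Q & R) | Q)): Gödel ¬ of 1 = 0 (operand ≠ 0)
(((P & R) | Q) | ~(((R & (Q -> ~R)) & (((R | P) & Q) | Q)) -> ((Q & R) | Q))) = max(0.87, 0) = 0.87

0.87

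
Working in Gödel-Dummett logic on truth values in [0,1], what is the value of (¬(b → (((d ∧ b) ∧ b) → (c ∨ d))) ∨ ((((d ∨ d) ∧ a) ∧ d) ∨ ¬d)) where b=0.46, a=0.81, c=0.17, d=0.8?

(d ∧ b) = min(0.8, 0.46) = 0.46
((d ∧ b) ∧ b) = min(0.46, 0.46) = 0.46
(c ∨ d) = max(0.17, 0.8) = 0.8
(((d ∧ b) ∧ b) → (c ∨ d)): 0.46 ≤ 0.8, so result = 1
(b → (((d ∧ b) ∧ b) → (c ∨ d))): 0.46 ≤ 1, so result = 1
¬(b → (((d ∧ b) ∧ b) → (c ∨ d))): Gödel ¬ of 1 = 0 (operand ≠ 0)
(d ∨ d) = max(0.8, 0.8) = 0.8
((d ∨ d) ∧ a) = min(0.8, 0.81) = 0.8
(((d ∨ d) ∧ a) ∧ d) = min(0.8, 0.8) = 0.8
¬d: Gödel ¬ of 0.8 = 0 (operand ≠ 0)
((((d ∨ d) ∧ a) ∧ d) ∨ ¬d) = max(0.8, 0) = 0.8
(¬(b → (((d ∧ b) ∧ b) → (c ∨ d))) ∨ ((((d ∨ d) ∧ a) ∧ d) ∨ ¬d)) = max(0, 0.8) = 0.8

0.80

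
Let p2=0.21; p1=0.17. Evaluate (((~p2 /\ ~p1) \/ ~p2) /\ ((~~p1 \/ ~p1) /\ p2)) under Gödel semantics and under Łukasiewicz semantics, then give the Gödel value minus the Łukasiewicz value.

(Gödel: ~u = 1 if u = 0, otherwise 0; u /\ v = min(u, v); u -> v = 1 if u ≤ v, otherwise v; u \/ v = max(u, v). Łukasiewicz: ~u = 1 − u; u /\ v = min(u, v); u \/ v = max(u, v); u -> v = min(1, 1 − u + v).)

Gödel evaluation:
  ~p2: Gödel ¬ of 0.21 = 0 (operand ≠ 0)
  ~p1: Gödel ¬ of 0.17 = 0 (operand ≠ 0)
  (~p2 /\ ~p1) = min(0, 0) = 0
  ~p2: Gödel ¬ of 0.21 = 0 (operand ≠ 0)
  ((~p2 /\ ~p1) \/ ~p2) = max(0, 0) = 0
  ~p1: Gödel ¬ of 0.17 = 0 (operand ≠ 0)
  ~~p1: Gödel ¬ of 0 = 1 (operand is 0)
  ~p1: Gödel ¬ of 0.17 = 0 (operand ≠ 0)
  (~~p1 \/ ~p1) = max(1, 0) = 1
  ((~~p1 \/ ~p1) /\ p2) = min(1, 0.21) = 0.21
  (((~p2 /\ ~p1) \/ ~p2) /\ ((~~p1 \/ ~p1) /\ p2)) = min(0, 0.21) = 0
  Gödel value = 0
Łukasiewicz evaluation:
  ~p2: Łukasiewicz ¬ gives 1 − 0.21 = 0.79
  ~p1: Łukasiewicz ¬ gives 1 − 0.17 = 0.83
  (~p2 /\ ~p1) = min(0.79, 0.83) = 0.79
  ~p2: Łukasiewicz ¬ gives 1 − 0.21 = 0.79
  ((~p2 /\ ~p1) \/ ~p2) = max(0.79, 0.79) = 0.79
  ~p1: Łukasiewicz ¬ gives 1 − 0.17 = 0.83
  ~~p1: Łukasiewicz ¬ gives 1 − 0.83 = 0.17
  ~p1: Łukasiewicz ¬ gives 1 − 0.17 = 0.83
  (~~p1 \/ ~p1) = max(0.17, 0.83) = 0.83
  ((~~p1 \/ ~p1) /\ p2) = min(0.83, 0.21) = 0.21
  (((~p2 /\ ~p1) \/ ~p2) /\ ((~~p1 \/ ~p1) /\ p2)) = min(0.79, 0.21) = 0.21
  Łukasiewicz value = 0.21
Difference: 0 − 0.21 = -0.21

-0.21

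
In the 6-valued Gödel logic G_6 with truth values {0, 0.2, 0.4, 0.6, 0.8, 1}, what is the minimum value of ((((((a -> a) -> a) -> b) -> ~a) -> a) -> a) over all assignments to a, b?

0.20

The minimum is attained at a = 0.2, b = 0.2:
  (a -> a): 0.2 ≤ 0.2, so result = 1
  ((a -> a) -> a): 1 > 0.2, so result = 0.2
  (((a -> a) -> a) -> b): 0.2 ≤ 0.2, so result = 1
  ~a: Gödel ¬ of 0.2 = 0 (operand ≠ 0)
  ((((a -> a) -> a) -> b) -> ~a): 1 > 0, so result = 0
  (((((a -> a) -> a) -> b) -> ~a) -> a): 0 ≤ 0.2, so result = 1
  ((((((a -> a) -> a) -> b) -> ~a) -> a) -> a): 1 > 0.2, so result = 0.2
Checking all 36 assignments confirms none give a value below 0.20.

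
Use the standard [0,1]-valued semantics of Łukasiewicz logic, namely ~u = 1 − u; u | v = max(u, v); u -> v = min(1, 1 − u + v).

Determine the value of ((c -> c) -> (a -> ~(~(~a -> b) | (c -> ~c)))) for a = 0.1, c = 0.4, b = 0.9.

(c -> c): min(1, 1 − 0.4 + 0.4) = 1
~a: Łukasiewicz ¬ gives 1 − 0.1 = 0.9
(~a -> b): min(1, 1 − 0.9 + 0.9) = 1
~(~a -> b): Łukasiewicz ¬ gives 1 − 1 = 0
~c: Łukasiewicz ¬ gives 1 − 0.4 = 0.6
(c -> ~c): min(1, 1 − 0.4 + 0.6) = 1
(~(~a -> b) | (c -> ~c)) = max(0, 1) = 1
~(~(~a -> b) | (c -> ~c)): Łukasiewicz ¬ gives 1 − 1 = 0
(a -> ~(~(~a -> b) | (c -> ~c))): min(1, 1 − 0.1 + 0) = 0.9
((c -> c) -> (a -> ~(~(~a -> b) | (c -> ~c)))): min(1, 1 − 1 + 0.9) = 0.9

0.90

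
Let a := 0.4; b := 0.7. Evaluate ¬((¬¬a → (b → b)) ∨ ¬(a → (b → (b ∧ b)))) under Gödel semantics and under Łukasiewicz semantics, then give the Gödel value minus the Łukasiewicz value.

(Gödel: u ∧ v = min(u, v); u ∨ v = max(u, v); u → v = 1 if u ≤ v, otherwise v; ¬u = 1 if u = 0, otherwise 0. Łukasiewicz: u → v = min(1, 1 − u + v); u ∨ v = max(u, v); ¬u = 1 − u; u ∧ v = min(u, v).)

0.00

Gödel evaluation:
  ¬a: Gödel ¬ of 0.4 = 0 (operand ≠ 0)
  ¬¬a: Gödel ¬ of 0 = 1 (operand is 0)
  (b → b): 0.7 ≤ 0.7, so result = 1
  (¬¬a → (b → b)): 1 ≤ 1, so result = 1
  (b ∧ b) = min(0.7, 0.7) = 0.7
  (b → (b ∧ b)): 0.7 ≤ 0.7, so result = 1
  (a → (b → (b ∧ b))): 0.4 ≤ 1, so result = 1
  ¬(a → (b → (b ∧ b))): Gödel ¬ of 1 = 0 (operand ≠ 0)
  ((¬¬a → (b → b)) ∨ ¬(a → (b → (b ∧ b)))) = max(1, 0) = 1
  ¬((¬¬a → (b → b)) ∨ ¬(a → (b → (b ∧ b)))): Gödel ¬ of 1 = 0 (operand ≠ 0)
  Gödel value = 0
Łukasiewicz evaluation:
  ¬a: Łukasiewicz ¬ gives 1 − 0.4 = 0.6
  ¬¬a: Łukasiewicz ¬ gives 1 − 0.6 = 0.4
  (b → b): min(1, 1 − 0.7 + 0.7) = 1
  (¬¬a → (b → b)): min(1, 1 − 0.4 + 1) = 1
  (b ∧ b) = min(0.7, 0.7) = 0.7
  (b → (b ∧ b)): min(1, 1 − 0.7 + 0.7) = 1
  (a → (b → (b ∧ b))): min(1, 1 − 0.4 + 1) = 1
  ¬(a → (b → (b ∧ b))): Łukasiewicz ¬ gives 1 − 1 = 0
  ((¬¬a → (b → b)) ∨ ¬(a → (b → (b ∧ b)))) = max(1, 0) = 1
  ¬((¬¬a → (b → b)) ∨ ¬(a → (b → (b ∧ b)))): Łukasiewicz ¬ gives 1 − 1 = 0
  Łukasiewicz value = 0
Difference: 0 − 0 = 0.00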